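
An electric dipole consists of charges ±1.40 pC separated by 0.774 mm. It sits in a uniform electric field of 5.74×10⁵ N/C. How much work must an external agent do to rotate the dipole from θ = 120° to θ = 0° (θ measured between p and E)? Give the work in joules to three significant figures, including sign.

Dipole moment p = qd = (1.40×10⁻¹² C)(7.74×10⁻⁴ m) = 1.084×10⁻¹⁵ C·m.
W_ext = ΔU = U(θ₂) − U(θ₁) = −pE cosθ₂ − (−pE cosθ₁) = pE(cosθ₁ − cosθ₂).
W = (1.084×10⁻¹⁵)(5.74×10⁵)·(cos120° − cos0°) = (6.222×10⁻¹⁰)·(-1.5000) = -9.333×10⁻¹⁰ J.

W ≈ -9.33×10⁻¹⁰ J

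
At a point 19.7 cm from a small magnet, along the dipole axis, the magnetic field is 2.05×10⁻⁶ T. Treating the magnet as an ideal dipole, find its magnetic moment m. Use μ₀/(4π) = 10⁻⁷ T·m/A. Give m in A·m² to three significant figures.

On axis B = (μ₀/4π)·2m/r³, so m = Br³·4π/(μ₀·2).
m = (2.05×10⁻⁶)·(0.197)³ / (2·10⁻⁷) = 0.07837 A·m².

m ≈ 0.0784 A·m²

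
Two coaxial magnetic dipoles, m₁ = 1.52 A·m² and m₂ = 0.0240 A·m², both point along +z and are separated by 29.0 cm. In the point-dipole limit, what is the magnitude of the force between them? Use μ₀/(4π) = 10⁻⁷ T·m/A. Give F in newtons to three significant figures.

On-axis B of dipole 1: B = (μ₀/4π)·2m₁/r³. Force on dipole 2: F = m₂·dB/dr.
dB/dr = −(μ₀/4π)·6m₁/r⁴, so |F| = (μ₀/4π)·6m₁m₂/r⁴.
F = 6(10⁻⁷)(1.52)(0.0240)/(0.290)⁴ = 3.095×10⁻⁶ N.

F ≈ 3.09×10⁻⁶ N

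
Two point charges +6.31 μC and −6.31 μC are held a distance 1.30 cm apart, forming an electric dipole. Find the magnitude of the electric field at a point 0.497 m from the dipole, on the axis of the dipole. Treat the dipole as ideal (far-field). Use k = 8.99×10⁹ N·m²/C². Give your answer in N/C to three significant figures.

Dipole moment p = qd = (6.31×10⁻⁶ C)(0.0130 m) = 8.203×10⁻⁸ C·m.
On the dipole axis E = 2kp/r³.
E = 2·(8.99×10⁹)(8.203×10⁻⁸) / (0.497)³ = 1.201×10⁴ N/C.

E ≈ 1.20×10⁴ N/C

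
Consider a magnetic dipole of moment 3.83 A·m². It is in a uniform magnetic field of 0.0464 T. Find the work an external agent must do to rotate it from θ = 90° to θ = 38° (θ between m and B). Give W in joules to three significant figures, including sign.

W_ext = ΔU = −mB cosθ₂ + mB cosθ₁ = mB(cosθ₁ − cosθ₂).
W = (3.83)(0.0464)·(cos90° − cos38°) = (0.1777)·(-0.7880) = -0.1400 J.

W ≈ -0.140 J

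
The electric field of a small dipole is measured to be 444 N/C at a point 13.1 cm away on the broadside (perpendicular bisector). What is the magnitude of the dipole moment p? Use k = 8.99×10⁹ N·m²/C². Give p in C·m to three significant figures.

In the equatorial plane E = kp/r³, so p = Er³/(k).
p = (444)·(0.131)³ / (8.99×10⁹) = 1.110×10⁻¹⁰ C·m.

p ≈ 1.11×10⁻¹⁰ C·m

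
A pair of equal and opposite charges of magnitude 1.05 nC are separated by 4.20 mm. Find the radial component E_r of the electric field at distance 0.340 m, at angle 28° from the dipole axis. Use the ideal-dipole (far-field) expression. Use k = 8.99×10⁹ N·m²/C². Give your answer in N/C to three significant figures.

E_r ≈ 1.78 N/C

Dipole moment p = qd = (1.05×10⁻⁹ C)(0.00420 m) = 4.41×10⁻¹² C·m.
For a dipole, E_r = (2kp cosθ)/r³.
kp/r³ = (8.99×10⁹)(4.41×10⁻¹²)/(0.340)³ = 1.009 N/C.
E_r = 2·1.009·cos28° = 1.781 N/C.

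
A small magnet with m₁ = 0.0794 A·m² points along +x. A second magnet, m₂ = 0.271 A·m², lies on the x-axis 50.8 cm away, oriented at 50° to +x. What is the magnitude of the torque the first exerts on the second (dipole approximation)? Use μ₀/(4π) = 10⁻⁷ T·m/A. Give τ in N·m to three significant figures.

Dipole B is on the axis of dipole A, so B₁ there is axial: B₁ = (μ₀/4π)·2m₁/r³ along +x.
B₁ = 2(10⁻⁷)(0.0794)/(0.508)³ = 1.211×10⁻⁷ T.
τ = m₂ B₁ sinθ.
τ = (0.271)(1.211×10⁻⁷)·sin50° = 2.515×10⁻⁸ N·m.

τ ≈ 2.51×10⁻⁸ N·m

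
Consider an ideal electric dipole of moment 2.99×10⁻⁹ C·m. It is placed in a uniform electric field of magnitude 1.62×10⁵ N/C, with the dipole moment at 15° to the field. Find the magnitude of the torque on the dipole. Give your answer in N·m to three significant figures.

τ ≈ 1.25×10⁻⁴ N·m

Torque on an electric dipole: τ = pE sinθ.
τ = (2.99×10⁻⁹)(1.62×10⁵)·sin15° = 1.254×10⁻⁴ N·m.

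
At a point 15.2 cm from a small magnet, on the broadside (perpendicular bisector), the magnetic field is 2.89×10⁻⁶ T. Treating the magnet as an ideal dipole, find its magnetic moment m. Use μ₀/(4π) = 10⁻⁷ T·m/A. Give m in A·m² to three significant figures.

m ≈ 0.101 A·m²

In the equatorial plane B = (μ₀/4π)·m/r³, so m = Br³·4π/(μ₀).
m = (2.89×10⁻⁶)·(0.152)³ / (10⁻⁷) = 0.1015 A·m².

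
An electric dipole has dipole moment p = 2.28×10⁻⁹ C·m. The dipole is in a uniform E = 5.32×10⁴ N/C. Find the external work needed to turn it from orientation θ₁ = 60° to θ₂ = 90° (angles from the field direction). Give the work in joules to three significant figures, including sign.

W_ext = ΔU = U(θ₂) − U(θ₁) = −pE cosθ₂ − (−pE cosθ₁) = pE(cosθ₁ − cosθ₂).
W = (2.28×10⁻⁹)(5.32×10⁴)·(cos60° − cos90°) = (1.213×10⁻⁴)·(+0.5000) = 6.065×10⁻⁵ J.

W ≈ 6.06×10⁻⁵ J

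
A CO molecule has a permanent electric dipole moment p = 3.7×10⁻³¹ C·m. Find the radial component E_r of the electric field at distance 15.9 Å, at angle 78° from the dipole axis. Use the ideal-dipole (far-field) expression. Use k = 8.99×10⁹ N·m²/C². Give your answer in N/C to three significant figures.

For a dipole, E_r = (2kp cosθ)/r³.
kp/r³ = (8.99×10⁹)(3.70×10⁻³¹)/(1.59×10⁻⁹)³ = 8.275×10⁵ N/C.
E_r = 2·8.275×10⁵·cos78° = 3.441×10⁵ N/C.

E_r ≈ 3.44×10⁵ N/C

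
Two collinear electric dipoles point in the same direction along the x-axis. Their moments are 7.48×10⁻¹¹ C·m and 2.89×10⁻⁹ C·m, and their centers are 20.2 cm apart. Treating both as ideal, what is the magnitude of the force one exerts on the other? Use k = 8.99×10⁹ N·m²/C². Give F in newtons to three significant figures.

On-axis field of dipole 1 at distance r: E = 2kp₁/r³. Force on dipole 2 is F = p₂·dE/dr (gradient along axis).
dE/dr = −6kp₁/r⁴, so |F| = 6kp₁p₂/r⁴ (attractive for aligned moments).
F = 6(8.99×10⁹)(7.48×10⁻¹¹)(2.89×10⁻⁹)/(0.202)⁴ = 7.003×10⁻⁶ N.

F ≈ 7.00×10⁻⁶ N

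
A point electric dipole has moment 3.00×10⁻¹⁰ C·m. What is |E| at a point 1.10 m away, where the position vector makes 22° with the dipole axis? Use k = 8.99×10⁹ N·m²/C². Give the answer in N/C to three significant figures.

At angle θ the dipole field magnitude is E = (kp/r³)·√(1 + 3cos²θ).
kp/r³ = (8.99×10⁹)(3.00×10⁻¹⁰) / (1.10)³ = 2.026 N/C.
√(1 + 3cos²22°) = √(1 + 3·0.8597) = √3.5790 ≈ 1.8918.
E ≈ 2.026 × 1.892 = 3.833 N/C.

E ≈ 3.83 N/C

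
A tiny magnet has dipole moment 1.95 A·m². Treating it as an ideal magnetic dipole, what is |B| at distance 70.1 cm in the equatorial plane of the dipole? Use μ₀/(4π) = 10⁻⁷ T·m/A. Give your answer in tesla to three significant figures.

B ≈ 5.66×10⁻⁷ T

In the equatorial plane B = (μ₀/4π)·m/r³ (half the axial value).
B = (10⁻⁷)·(1.95) / (0.701)³ = 5.661×10⁻⁷ T.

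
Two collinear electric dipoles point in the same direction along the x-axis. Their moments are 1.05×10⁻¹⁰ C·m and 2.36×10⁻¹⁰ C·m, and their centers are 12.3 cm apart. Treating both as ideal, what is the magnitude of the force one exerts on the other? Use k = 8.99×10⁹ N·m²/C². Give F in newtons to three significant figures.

F ≈ 5.84×10⁻⁶ N

On-axis field of dipole 1 at distance r: E = 2kp₁/r³. Force on dipole 2 is F = p₂·dE/dr (gradient along axis).
dE/dr = −6kp₁/r⁴, so |F| = 6kp₁p₂/r⁴ (attractive for aligned moments).
F = 6(8.99×10⁹)(1.05×10⁻¹⁰)(2.36×10⁻¹⁰)/(0.123)⁴ = 5.840×10⁻⁶ N.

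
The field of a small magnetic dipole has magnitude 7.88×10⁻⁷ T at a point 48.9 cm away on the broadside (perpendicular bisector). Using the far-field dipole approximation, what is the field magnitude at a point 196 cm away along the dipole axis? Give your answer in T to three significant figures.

B ≈ 2.45×10⁻⁸ T

Dipole fields scale as 1/r³ in the far field.
The axial field is twice the equatorial field at the same r, so the geometry factor is 2/1.
B₂ = B₁ · (2/1) · (r₁/r₂)³ = 7.88×10⁻⁷ · 2 · (48.9/196)³.
(r₁/r₂)³ = (0.2495)³ = 0.01553.
B₂ ≈ 2.447×10⁻⁸ T.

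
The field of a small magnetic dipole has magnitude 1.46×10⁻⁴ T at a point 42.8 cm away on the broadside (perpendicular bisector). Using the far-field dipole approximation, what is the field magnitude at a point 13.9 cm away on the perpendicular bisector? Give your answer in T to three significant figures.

Dipole fields scale as 1/r³ in the far field; the geometry is the same at both points.
B₂ = B₁ · (r₁/r₂)³ = 1.46×10⁻⁴ · (42.8/13.9)³.
(r₁/r₂)³ = (3.079)³ = 29.19.
B₂ ≈ 0.004262 T.

B ≈ 0.00426 T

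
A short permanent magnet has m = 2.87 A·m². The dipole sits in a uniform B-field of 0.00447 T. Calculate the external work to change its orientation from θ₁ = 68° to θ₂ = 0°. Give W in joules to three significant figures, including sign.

W_ext = ΔU = −mB cosθ₂ + mB cosθ₁ = mB(cosθ₁ − cosθ₂).
W = (2.87)(0.00447)·(cos68° − cos0°) = (0.01283)·(-0.6254) = -0.008023 J.

W ≈ -0.00802 J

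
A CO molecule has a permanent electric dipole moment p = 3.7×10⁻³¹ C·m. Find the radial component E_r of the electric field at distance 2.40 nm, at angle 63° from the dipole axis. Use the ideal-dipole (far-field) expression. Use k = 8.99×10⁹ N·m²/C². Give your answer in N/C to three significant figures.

For a dipole, E_r = (2kp cosθ)/r³.
kp/r³ = (8.99×10⁹)(3.70×10⁻³¹)/(2.40×10⁻⁹)³ = 2.406×10⁵ N/C.
E_r = 2·2.406×10⁵·cos63° = 2.185×10⁵ N/C.

E_r ≈ 2.18×10⁵ N/C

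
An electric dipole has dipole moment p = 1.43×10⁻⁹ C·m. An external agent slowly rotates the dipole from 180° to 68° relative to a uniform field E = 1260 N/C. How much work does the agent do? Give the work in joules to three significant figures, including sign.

W_ext = ΔU = U(θ₂) − U(θ₁) = −pE cosθ₂ − (−pE cosθ₁) = pE(cosθ₁ − cosθ₂).
W = (1.43×10⁻⁹)(1260)·(cos180° − cos68°) = (1.802×10⁻⁶)·(-1.3746) = -2.477×10⁻⁶ J.

W ≈ -2.48×10⁻⁶ J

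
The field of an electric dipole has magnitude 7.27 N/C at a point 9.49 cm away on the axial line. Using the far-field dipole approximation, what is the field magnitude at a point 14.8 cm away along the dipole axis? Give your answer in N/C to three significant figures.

E ≈ 1.92 N/C

Dipole fields scale as 1/r³ in the far field; the geometry is the same at both points.
E₂ = E₁ · (r₁/r₂)³ = 7.27 · (9.49/14.8)³.
(r₁/r₂)³ = (0.6412)³ = 0.2636.
E₂ ≈ 1.917 N/C.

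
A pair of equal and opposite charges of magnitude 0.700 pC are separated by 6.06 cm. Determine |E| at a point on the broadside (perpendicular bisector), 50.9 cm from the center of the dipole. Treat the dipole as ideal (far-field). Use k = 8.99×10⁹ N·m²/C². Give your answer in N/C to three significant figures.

Dipole moment p = qd = (7.00×10⁻¹³ C)(0.0606 m) = 4.242×10⁻¹⁴ C·m.
In the equatorial plane E = kp/r³.
E = (8.99×10⁹)(4.242×10⁻¹⁴) / (0.509)³ = 0.002892 N/C.

E ≈ 0.00289 N/C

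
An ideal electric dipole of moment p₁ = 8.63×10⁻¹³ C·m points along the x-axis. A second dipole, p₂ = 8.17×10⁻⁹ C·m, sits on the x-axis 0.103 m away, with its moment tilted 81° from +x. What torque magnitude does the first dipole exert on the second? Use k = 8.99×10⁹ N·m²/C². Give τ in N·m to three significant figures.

The second dipole sits on the axis of the first, so the field there is axial: E₁ = 2kp₁/r³ along +x.
E₁ = 2(8.99×10⁹)(8.63×10⁻¹³)/(0.103)³ = 14.20 N/C.
Torque on the second dipole: τ = p₂ E₁ sinθ.
τ = (8.17×10⁻⁹)(14.20)·sin81° = 1.146×10⁻⁷ N·m.

τ ≈ 1.15×10⁻⁷ N·m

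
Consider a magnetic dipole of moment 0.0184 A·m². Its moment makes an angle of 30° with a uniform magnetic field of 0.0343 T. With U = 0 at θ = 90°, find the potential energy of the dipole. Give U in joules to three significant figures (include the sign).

U ≈ -5.47×10⁻⁴ J

U = −m·B = −mB cosθ.
U = −(0.0184)(0.0343)·cos30° = -5.466×10⁻⁴ J.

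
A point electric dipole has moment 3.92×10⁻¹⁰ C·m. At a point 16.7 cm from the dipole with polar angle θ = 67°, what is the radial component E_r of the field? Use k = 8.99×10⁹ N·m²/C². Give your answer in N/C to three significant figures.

For a dipole, E_r = (2kp cosθ)/r³.
kp/r³ = (8.99×10⁹)(3.92×10⁻¹⁰)/(0.167)³ = 756.7 N/C.
E_r = 2·756.7·cos67° = 591.3 N/C.

E_r ≈ 591 N/C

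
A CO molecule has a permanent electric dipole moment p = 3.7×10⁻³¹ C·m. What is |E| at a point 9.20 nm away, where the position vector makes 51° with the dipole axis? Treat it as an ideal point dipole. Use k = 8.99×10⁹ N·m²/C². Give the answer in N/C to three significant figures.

At angle θ the dipole field magnitude is E = (kp/r³)·√(1 + 3cos²θ).
kp/r³ = (8.99×10⁹)(3.70×10⁻³¹) / (9.20×10⁻⁹)³ = 4272 N/C.
√(1 + 3cos²51°) = √(1 + 3·0.3960) = √2.1881 ≈ 1.4792.
E ≈ 4272 × 1.479 = 6319 N/C.

E ≈ 6320 N/C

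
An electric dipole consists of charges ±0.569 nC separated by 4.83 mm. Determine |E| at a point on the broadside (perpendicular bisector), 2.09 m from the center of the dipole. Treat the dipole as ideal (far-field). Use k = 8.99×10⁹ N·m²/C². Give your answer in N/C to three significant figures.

E ≈ 0.00271 N/C

Dipole moment p = qd = (5.69×10⁻¹⁰ C)(0.00483 m) = 2.748×10⁻¹² C·m.
On the perpendicular bisector E = kp/r³ (half the axial value at the same distance).
E = (8.99×10⁹)(2.748×10⁻¹²) / (2.09)³ = 0.002706 N/C.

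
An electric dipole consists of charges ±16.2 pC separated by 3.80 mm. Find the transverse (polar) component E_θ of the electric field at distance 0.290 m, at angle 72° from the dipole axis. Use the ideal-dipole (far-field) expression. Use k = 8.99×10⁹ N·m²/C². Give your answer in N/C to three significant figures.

Dipole moment p = qd = (1.62×10⁻¹¹ C)(0.00380 m) = 6.156×10⁻¹⁴ C·m.
For a dipole, E_θ = (kp sinθ)/r³.
kp/r³ = (8.99×10⁹)(6.156×10⁻¹⁴)/(0.290)³ = 0.02269 N/C.
E_θ = 0.02269·sin72° = 0.02158 N/C.

E_θ ≈ 0.0216 N/C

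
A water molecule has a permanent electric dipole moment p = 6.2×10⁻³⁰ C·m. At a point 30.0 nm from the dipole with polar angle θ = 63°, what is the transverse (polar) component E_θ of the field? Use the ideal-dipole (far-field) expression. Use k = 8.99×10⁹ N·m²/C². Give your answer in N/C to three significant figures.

For a dipole, E_θ = (kp sinθ)/r³.
kp/r³ = (8.99×10⁹)(6.20×10⁻³⁰)/(3.00×10⁻⁸)³ = 2064 N/C.
E_θ = 2064·sin63° = 1839 N/C.

E_θ ≈ 1840 N/C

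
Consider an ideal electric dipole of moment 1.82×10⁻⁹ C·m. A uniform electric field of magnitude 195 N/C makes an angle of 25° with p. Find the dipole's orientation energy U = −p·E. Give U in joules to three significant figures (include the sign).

U = −p·E = −pE cosθ.
U = −(1.82×10⁻⁹)(195)·cos25° = -3.216×10⁻⁷ J.

U ≈ -3.22×10⁻⁷ J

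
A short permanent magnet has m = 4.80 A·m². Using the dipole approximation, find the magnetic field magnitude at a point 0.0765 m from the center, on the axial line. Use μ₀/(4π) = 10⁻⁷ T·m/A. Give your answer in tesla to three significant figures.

B ≈ 0.00214 T

On axis B = (μ₀/4π)·2m/r³.
B = 2·(10⁻⁷)·(4.80) / (0.0765)³ = 0.002144 T.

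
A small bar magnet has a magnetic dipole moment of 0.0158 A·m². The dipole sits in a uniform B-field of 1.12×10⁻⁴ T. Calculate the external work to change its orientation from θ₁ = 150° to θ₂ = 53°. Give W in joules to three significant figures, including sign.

W ≈ -2.60×10⁻⁶ J

W_ext = ΔU = −mB cosθ₂ + mB cosθ₁ = mB(cosθ₁ − cosθ₂).
W = (0.0158)(1.12×10⁻⁴)·(cos150° − cos53°) = (1.770×10⁻⁶)·(-1.4678) = -2.597×10⁻⁶ J.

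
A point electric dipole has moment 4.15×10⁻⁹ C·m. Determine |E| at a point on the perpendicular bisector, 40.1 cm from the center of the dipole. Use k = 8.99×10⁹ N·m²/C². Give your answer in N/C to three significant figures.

E ≈ 579 N/C

In the equatorial plane E = kp/r³.
E = (8.99×10⁹)(4.15×10⁻⁹) / (0.401)³ = 578.6 N/C.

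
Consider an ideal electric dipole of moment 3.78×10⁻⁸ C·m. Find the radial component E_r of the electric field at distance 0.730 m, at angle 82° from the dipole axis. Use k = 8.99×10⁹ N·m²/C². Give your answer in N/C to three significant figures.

E_r ≈ 243 N/C

For a dipole, E_r = (2kp cosθ)/r³.
kp/r³ = (8.99×10⁹)(3.78×10⁻⁸)/(0.730)³ = 873.5 N/C.
E_r = 2·873.5·cos82° = 243.1 N/C.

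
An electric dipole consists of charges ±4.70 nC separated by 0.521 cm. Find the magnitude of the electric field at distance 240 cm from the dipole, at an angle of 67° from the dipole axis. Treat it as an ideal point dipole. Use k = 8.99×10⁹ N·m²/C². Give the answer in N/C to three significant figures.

Dipole moment p = qd = (4.70×10⁻⁹ C)(0.00521 m) = 2.449×10⁻¹¹ C·m.
At angle θ the dipole field magnitude is E = (kp/r³)·√(1 + 3cos²θ).
kp/r³ = (8.99×10⁹)(2.449×10⁻¹¹) / (2.40)³ = 0.01593 N/C.
√(1 + 3cos²67°) = √(1 + 3·0.1527) = √1.4580 ≈ 1.2075.
E ≈ 0.01593 × 1.207 = 0.01923 N/C.

E ≈ 0.0192 N/C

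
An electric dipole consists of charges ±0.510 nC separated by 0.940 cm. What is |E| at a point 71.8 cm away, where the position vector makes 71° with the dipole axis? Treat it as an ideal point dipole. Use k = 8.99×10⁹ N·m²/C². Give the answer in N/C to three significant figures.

E ≈ 0.134 N/C

Dipole moment p = qd = (5.10×10⁻¹⁰ C)(0.00940 m) = 4.794×10⁻¹² C·m.
At angle θ the dipole field magnitude is E = (kp/r³)·√(1 + 3cos²θ).
kp/r³ = (8.99×10⁹)(4.794×10⁻¹²) / (0.718)³ = 0.1164 N/C.
√(1 + 3cos²71°) = √(1 + 3·0.1060) = √1.3180 ≈ 1.1480.
E ≈ 0.1164 × 1.148 = 0.1337 N/C.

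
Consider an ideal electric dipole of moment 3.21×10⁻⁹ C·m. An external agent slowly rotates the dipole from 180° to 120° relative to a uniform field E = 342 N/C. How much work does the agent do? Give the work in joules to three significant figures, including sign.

W ≈ -5.49×10⁻⁷ J

W_ext = ΔU = U(θ₂) − U(θ₁) = −pE cosθ₂ − (−pE cosθ₁) = pE(cosθ₁ − cosθ₂).
W = (3.21×10⁻⁹)(342)·(cos180° − cos120°) = (1.098×10⁻⁶)·(-0.5000) = -5.489×10⁻⁷ J.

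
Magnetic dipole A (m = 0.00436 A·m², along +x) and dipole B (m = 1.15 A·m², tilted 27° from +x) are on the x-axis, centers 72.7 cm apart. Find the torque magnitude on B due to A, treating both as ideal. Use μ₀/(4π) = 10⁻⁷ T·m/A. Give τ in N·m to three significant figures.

Dipole B is on the axis of dipole A, so B₁ there is axial: B₁ = (μ₀/4π)·2m₁/r³ along +x.
B₁ = 2(10⁻⁷)(0.00436)/(0.727)³ = 2.269×10⁻⁹ T.
τ = m₂ B₁ sinθ.
τ = (1.15)(2.269×10⁻⁹)·sin27° = 1.185×10⁻⁹ N·m.

τ ≈ 1.18×10⁻⁹ N·m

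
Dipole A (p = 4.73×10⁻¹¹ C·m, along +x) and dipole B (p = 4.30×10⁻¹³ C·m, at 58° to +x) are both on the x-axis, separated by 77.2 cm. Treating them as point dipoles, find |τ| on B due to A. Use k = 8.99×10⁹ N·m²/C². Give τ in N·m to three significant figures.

τ ≈ 6.74×10⁻¹³ N·m

The second dipole sits on the axis of the first, so the field there is axial: E₁ = 2kp₁/r³ along +x.
E₁ = 2(8.99×10⁹)(4.73×10⁻¹¹)/(0.772)³ = 1.848 N/C.
Torque on the second dipole: τ = p₂ E₁ sinθ.
τ = (4.30×10⁻¹³)(1.848)·sin58° = 6.740×10⁻¹³ N·m.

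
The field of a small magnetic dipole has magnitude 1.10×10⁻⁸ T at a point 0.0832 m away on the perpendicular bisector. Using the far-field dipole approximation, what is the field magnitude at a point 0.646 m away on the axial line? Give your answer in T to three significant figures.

B ≈ 4.70×10⁻¹¹ T

Dipole fields scale as 1/r³ in the far field.
The axial field is twice the equatorial field at the same r, so the geometry factor is 2/1.
B₂ = B₁ · (2/1) · (r₁/r₂)³ = 1.10×10⁻⁸ · 2 · (0.0832/0.646)³.
(r₁/r₂)³ = (0.1288)³ = 0.002136.
B₂ ≈ 4.700×10⁻¹¹ T.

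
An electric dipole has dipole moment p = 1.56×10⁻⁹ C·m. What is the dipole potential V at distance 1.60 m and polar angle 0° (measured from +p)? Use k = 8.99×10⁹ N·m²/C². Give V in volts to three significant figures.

V ≈ 5.48 V

The dipole potential is V = kp cosθ / r².
V = (8.99×10⁹)(1.56×10⁻⁹)·cos0° / (1.60)² = 5.478 V.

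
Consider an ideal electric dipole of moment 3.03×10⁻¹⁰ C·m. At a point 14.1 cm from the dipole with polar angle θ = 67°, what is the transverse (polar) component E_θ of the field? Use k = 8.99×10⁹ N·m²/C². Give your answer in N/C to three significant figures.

For a dipole, E_θ = (kp sinθ)/r³.
kp/r³ = (8.99×10⁹)(3.03×10⁻¹⁰)/(0.141)³ = 971.7 N/C.
E_θ = 971.7·sin67° = 894.5 N/C.

E_θ ≈ 894 N/C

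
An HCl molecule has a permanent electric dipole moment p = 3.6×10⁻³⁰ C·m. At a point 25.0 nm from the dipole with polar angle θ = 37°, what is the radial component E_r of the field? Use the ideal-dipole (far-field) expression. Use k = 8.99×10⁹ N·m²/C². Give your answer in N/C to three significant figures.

For a dipole, E_r = (2kp cosθ)/r³.
kp/r³ = (8.99×10⁹)(3.60×10⁻³⁰)/(2.50×10⁻⁸)³ = 2071 N/C.
E_r = 2·2071·cos37° = 3308 N/C.

E_r ≈ 3310 N/C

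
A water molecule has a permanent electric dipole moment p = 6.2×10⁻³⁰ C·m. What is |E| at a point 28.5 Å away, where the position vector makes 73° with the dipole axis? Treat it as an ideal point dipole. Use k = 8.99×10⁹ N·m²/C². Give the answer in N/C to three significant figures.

At angle θ the dipole field magnitude is E = (kp/r³)·√(1 + 3cos²θ).
kp/r³ = (8.99×10⁹)(6.20×10⁻³⁰) / (2.85×10⁻⁹)³ = 2.408×10⁶ N/C.
√(1 + 3cos²73°) = √(1 + 3·0.0855) = √1.2564 ≈ 1.1209.
E ≈ 2.408×10⁶ × 1.121 = 2.699×10⁶ N/C.

E ≈ 2.70×10⁶ N/C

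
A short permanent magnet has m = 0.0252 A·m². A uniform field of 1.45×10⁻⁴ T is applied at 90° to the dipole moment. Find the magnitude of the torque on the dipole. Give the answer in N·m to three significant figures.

Torque on a magnetic dipole: τ = mB sinθ.
τ = (0.0252)(1.45×10⁻⁴)·sin90° = 3.654×10⁻⁶ N·m.

τ ≈ 3.65×10⁻⁶ N·m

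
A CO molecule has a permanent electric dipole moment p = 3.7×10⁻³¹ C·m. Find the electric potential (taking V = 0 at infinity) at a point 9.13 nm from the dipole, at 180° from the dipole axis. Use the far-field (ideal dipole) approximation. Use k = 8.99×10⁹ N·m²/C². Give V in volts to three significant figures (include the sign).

The dipole potential is V = kp cosθ / r².
V = (8.99×10⁹)(3.70×10⁻³¹)·cos180° / (9.13×10⁻⁹)² = -3.990×10⁻⁵ V.

V ≈ -3.99×10⁻⁵ V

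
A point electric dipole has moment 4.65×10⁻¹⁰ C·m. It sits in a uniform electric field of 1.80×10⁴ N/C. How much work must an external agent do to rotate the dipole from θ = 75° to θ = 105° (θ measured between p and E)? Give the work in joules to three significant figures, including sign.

W_ext = ΔU = U(θ₂) − U(θ₁) = −pE cosθ₂ − (−pE cosθ₁) = pE(cosθ₁ − cosθ₂).
W = (4.65×10⁻¹⁰)(1.80×10⁴)·(cos75° − cos105°) = (8.370×10⁻⁶)·(+0.5176) = 4.333×10⁻⁶ J.

W ≈ 4.33×10⁻⁶ J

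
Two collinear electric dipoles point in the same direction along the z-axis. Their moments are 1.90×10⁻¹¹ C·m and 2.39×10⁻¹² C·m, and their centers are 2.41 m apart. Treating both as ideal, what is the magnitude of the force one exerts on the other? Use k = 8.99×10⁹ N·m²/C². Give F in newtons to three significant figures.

F ≈ 7.26×10⁻¹⁴ N

On-axis field of dipole 1 at distance r: E = 2kp₁/r³. Force on dipole 2 is F = p₂·dE/dr (gradient along axis).
dE/dr = −6kp₁/r⁴, so |F| = 6kp₁p₂/r⁴ (attractive for aligned moments).
F = 6(8.99×10⁹)(1.90×10⁻¹¹)(2.39×10⁻¹²)/(2.41)⁴ = 7.261×10⁻¹⁴ N.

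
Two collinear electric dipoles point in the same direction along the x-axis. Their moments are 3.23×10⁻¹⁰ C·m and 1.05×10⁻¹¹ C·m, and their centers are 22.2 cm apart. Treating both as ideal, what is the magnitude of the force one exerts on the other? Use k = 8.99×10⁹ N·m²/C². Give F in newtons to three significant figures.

F ≈ 7.53×10⁻⁸ N

On-axis field of dipole 1 at distance r: E = 2kp₁/r³. Force on dipole 2 is F = p₂·dE/dr (gradient along axis).
dE/dr = −6kp₁/r⁴, so |F| = 6kp₁p₂/r⁴ (attractive for aligned moments).
F = 6(8.99×10⁹)(3.23×10⁻¹⁰)(1.05×10⁻¹¹)/(0.222)⁴ = 7.532×10⁻⁸ N.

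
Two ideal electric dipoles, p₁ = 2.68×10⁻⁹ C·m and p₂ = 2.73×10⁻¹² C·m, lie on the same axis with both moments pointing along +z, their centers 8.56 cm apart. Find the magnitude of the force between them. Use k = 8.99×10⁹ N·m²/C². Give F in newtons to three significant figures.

On-axis field of dipole 1 at distance r: E = 2kp₁/r³. Force on dipole 2 is F = p₂·dE/dr (gradient along axis).
dE/dr = −6kp₁/r⁴, so |F| = 6kp₁p₂/r⁴ (attractive for aligned moments).
F = 6(8.99×10⁹)(2.68×10⁻⁹)(2.73×10⁻¹²)/(0.0856)⁴ = 7.350×10⁻⁶ N.

F ≈ 7.35×10⁻⁶ N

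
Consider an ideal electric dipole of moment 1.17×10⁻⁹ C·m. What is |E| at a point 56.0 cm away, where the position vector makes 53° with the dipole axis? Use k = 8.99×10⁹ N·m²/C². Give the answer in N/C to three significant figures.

E ≈ 86.5 N/C

At angle θ the dipole field magnitude is E = (kp/r³)·√(1 + 3cos²θ).
kp/r³ = (8.99×10⁹)(1.17×10⁻⁹) / (0.560)³ = 59.89 N/C.
√(1 + 3cos²53°) = √(1 + 3·0.3622) = √2.0865 ≈ 1.4445.
E ≈ 59.89 × 1.444 = 86.52 N/C.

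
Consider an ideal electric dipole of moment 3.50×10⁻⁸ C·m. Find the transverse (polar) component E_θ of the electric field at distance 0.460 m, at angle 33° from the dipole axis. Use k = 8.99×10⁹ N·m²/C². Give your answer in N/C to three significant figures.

For a dipole, E_θ = (kp sinθ)/r³.
kp/r³ = (8.99×10⁹)(3.50×10⁻⁸)/(0.460)³ = 3233 N/C.
E_θ = 3233·sin33° = 1761 N/C.

E_θ ≈ 1760 N/C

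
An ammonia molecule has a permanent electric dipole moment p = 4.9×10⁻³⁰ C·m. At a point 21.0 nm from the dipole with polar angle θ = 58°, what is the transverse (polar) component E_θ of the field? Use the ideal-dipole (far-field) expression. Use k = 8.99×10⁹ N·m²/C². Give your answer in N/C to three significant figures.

E_θ ≈ 4030 N/C

For a dipole, E_θ = (kp sinθ)/r³.
kp/r³ = (8.99×10⁹)(4.90×10⁻³⁰)/(2.10×10⁻⁸)³ = 4757 N/C.
E_θ = 4757·sin58° = 4034 N/C.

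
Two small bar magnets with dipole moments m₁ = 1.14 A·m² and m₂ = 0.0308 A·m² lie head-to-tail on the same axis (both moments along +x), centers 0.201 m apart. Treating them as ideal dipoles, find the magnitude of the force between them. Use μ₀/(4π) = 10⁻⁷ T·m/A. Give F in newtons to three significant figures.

F ≈ 1.29×10⁻⁵ N

On-axis B of dipole 1: B = (μ₀/4π)·2m₁/r³. Force on dipole 2: F = m₂·dB/dr.
dB/dr = −(μ₀/4π)·6m₁/r⁴, so |F| = (μ₀/4π)·6m₁m₂/r⁴.
F = 6(10⁻⁷)(1.14)(0.0308)/(0.201)⁴ = 1.291×10⁻⁵ N.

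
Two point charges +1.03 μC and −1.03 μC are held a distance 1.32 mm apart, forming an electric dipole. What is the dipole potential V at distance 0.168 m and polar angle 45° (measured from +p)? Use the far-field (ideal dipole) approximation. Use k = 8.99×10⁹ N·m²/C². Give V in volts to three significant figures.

V ≈ 306 V

Dipole moment p = qd = (1.03×10⁻⁶ C)(0.00132 m) = 1.36×10⁻⁹ C·m.
The dipole potential is V = kp cosθ / r².
V = (8.99×10⁹)(1.36×10⁻⁹)·cos45° / (0.168)² = 306.3 V.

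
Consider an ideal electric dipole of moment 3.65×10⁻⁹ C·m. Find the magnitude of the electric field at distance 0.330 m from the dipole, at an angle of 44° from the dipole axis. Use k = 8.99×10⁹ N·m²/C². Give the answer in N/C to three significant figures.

At angle θ the dipole field magnitude is E = (kp/r³)·√(1 + 3cos²θ).
kp/r³ = (8.99×10⁹)(3.65×10⁻⁹) / (0.330)³ = 913.1 N/C.
√(1 + 3cos²44°) = √(1 + 3·0.5174) = √2.5523 ≈ 1.5976.
E ≈ 913.1 × 1.598 = 1459 N/C.

E ≈ 1460 N/C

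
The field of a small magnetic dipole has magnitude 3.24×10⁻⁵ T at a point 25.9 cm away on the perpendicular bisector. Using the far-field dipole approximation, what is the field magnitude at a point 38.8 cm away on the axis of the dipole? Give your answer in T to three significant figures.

Dipole fields scale as 1/r³ in the far field.
The axial field is twice the equatorial field at the same r, so the geometry factor is 2/1.
B₂ = B₁ · (2/1) · (r₁/r₂)³ = 3.24×10⁻⁵ · 2 · (25.9/38.8)³.
(r₁/r₂)³ = (0.6675)³ = 0.2974.
B₂ ≈ 1.927×10⁻⁵ T.

B ≈ 1.93×10⁻⁵ T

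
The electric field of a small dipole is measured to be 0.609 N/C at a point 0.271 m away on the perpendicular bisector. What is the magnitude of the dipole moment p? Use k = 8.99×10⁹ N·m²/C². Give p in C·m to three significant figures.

p ≈ 1.35×10⁻¹² C·m

In the equatorial plane E = kp/r³, so p = Er³/(k).
p = (0.609)·(0.271)³ / (8.99×10⁹) = 1.348×10⁻¹² C·m.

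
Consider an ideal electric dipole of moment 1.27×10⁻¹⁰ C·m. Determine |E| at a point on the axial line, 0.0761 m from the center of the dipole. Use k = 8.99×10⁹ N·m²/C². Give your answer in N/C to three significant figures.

E ≈ 5180 N/C

On the dipole axis E = 2kp/r³.
E = 2·(8.99×10⁹)(1.27×10⁻¹⁰) / (0.0761)³ = 5181 N/C.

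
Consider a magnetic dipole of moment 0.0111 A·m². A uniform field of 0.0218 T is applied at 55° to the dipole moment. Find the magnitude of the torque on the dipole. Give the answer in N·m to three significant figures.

τ ≈ 1.98×10⁻⁴ N·m

Torque on a magnetic dipole: τ = mB sinθ.
τ = (0.0111)(0.0218)·sin55° = 1.982×10⁻⁴ N·m.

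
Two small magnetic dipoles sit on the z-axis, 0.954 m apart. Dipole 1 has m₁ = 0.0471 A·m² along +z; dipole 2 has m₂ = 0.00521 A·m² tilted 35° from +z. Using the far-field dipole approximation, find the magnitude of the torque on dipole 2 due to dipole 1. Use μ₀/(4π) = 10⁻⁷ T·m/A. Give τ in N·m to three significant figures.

Dipole B is on the axis of dipole A, so B₁ there is axial: B₁ = (μ₀/4π)·2m₁/r³ along +z.
B₁ = 2(10⁻⁷)(0.0471)/(0.954)³ = 1.085×10⁻⁸ T.
τ = m₂ B₁ sinθ.
τ = (0.00521)(1.085×10⁻⁸)·sin35° = 3.242×10⁻¹¹ N·m.

τ ≈ 3.24×10⁻¹¹ N·m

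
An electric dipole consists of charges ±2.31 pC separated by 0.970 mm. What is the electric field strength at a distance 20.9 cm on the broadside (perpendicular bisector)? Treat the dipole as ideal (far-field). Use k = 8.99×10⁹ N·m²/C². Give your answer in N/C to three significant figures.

E ≈ 0.00221 N/C

Dipole moment p = qd = (2.31×10⁻¹² C)(9.70×10⁻⁴ m) = 2.241×10⁻¹⁵ C·m.
In the equatorial plane E = kp/r³.
E = (8.99×10⁹)(2.241×10⁻¹⁵) / (0.209)³ = 0.002207 N/C.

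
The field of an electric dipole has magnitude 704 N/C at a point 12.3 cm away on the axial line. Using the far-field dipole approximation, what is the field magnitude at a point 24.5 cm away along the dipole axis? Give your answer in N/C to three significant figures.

E ≈ 89.1 N/C

Dipole fields scale as 1/r³ in the far field; the geometry is the same at both points.
E₂ = E₁ · (r₁/r₂)³ = 704 · (12.3/24.5)³.
(r₁/r₂)³ = (0.502)³ = 0.1265.
E₂ ≈ 89.08 N/C.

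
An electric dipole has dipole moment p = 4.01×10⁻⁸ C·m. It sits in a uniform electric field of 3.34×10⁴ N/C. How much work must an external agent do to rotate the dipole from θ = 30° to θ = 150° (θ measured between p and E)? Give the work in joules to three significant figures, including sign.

W_ext = ΔU = U(θ₂) − U(θ₁) = −pE cosθ₂ − (−pE cosθ₁) = pE(cosθ₁ − cosθ₂).
W = (4.01×10⁻⁸)(3.34×10⁴)·(cos30° − cos150°) = (0.001339)·(+1.7321) = 0.002320 J.

W ≈ 0.00232 J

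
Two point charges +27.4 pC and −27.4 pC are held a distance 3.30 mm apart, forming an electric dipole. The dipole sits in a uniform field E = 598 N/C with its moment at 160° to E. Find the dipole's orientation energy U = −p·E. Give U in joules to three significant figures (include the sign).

Dipole moment p = qd = (2.74×10⁻¹¹ C)(0.00330 m) = 9.042×10⁻¹⁴ C·m.
U = −p·E = −pE cosθ.
U = −(9.042×10⁻¹⁴)(598)·cos160° = 5.081×10⁻¹¹ J.

U ≈ 5.08×10⁻¹¹ J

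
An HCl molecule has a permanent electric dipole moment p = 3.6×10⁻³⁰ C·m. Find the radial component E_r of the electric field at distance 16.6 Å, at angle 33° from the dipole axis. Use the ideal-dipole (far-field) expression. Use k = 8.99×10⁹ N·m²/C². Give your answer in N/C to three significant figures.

E_r ≈ 1.19×10⁷ N/C

For a dipole, E_r = (2kp cosθ)/r³.
kp/r³ = (8.99×10⁹)(3.60×10⁻³⁰)/(1.66×10⁻⁹)³ = 7.075×10⁶ N/C.
E_r = 2·7.075×10⁶·cos33° = 1.187×10⁷ N/C.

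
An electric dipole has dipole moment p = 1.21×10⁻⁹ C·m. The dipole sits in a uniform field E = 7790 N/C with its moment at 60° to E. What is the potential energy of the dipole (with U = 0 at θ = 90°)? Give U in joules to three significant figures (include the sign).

U ≈ -4.71×10⁻⁶ J

U = −p·E = −pE cosθ.
U = −(1.21×10⁻⁹)(7790)·cos60° = -4.713×10⁻⁶ J.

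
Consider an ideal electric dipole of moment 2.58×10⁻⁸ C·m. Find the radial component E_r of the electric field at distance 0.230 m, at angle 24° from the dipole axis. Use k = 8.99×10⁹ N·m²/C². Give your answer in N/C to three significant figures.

For a dipole, E_r = (2kp cosθ)/r³.
kp/r³ = (8.99×10⁹)(2.58×10⁻⁸)/(0.230)³ = 1.906×10⁴ N/C.
E_r = 2·1.906×10⁴·cos24° = 3.483×10⁴ N/C.

E_r ≈ 3.48×10⁴ N/C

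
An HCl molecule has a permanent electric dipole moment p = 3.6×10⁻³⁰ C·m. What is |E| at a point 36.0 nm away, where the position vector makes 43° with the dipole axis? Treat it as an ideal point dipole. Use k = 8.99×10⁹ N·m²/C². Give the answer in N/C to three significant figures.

E ≈ 1120 N/C

At angle θ the dipole field magnitude is E = (kp/r³)·√(1 + 3cos²θ).
kp/r³ = (8.99×10⁹)(3.60×10⁻³⁰) / (3.60×10⁻⁸)³ = 693.7 N/C.
√(1 + 3cos²43°) = √(1 + 3·0.5349) = √2.6046 ≈ 1.6139.
E ≈ 693.7 × 1.614 = 1120 N/C.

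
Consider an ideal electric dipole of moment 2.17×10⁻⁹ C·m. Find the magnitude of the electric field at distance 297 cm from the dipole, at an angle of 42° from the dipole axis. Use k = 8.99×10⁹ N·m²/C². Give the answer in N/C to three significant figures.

At angle θ the dipole field magnitude is E = (kp/r³)·√(1 + 3cos²θ).
kp/r³ = (8.99×10⁹)(2.17×10⁻⁹) / (2.97)³ = 0.7446 N/C.
√(1 + 3cos²42°) = √(1 + 3·0.5523) = √2.6568 ≈ 1.6300.
E ≈ 0.7446 × 1.630 = 1.214 N/C.

E ≈ 1.21 N/C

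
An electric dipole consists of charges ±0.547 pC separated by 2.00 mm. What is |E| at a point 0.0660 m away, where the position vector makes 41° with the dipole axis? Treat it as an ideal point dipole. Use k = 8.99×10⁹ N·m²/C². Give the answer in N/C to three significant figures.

Dipole moment p = qd = (5.47×10⁻¹³ C)(0.00200 m) = 1.094×10⁻¹⁵ C·m.
At angle θ the dipole field magnitude is E = (kp/r³)·√(1 + 3cos²θ).
kp/r³ = (8.99×10⁹)(1.094×10⁻¹⁵) / (0.0660)³ = 0.03421 N/C.
√(1 + 3cos²41°) = √(1 + 3·0.5696) = √2.7088 ≈ 1.6458.
E ≈ 0.03421 × 1.646 = 0.05630 N/C.

E ≈ 0.0563 N/C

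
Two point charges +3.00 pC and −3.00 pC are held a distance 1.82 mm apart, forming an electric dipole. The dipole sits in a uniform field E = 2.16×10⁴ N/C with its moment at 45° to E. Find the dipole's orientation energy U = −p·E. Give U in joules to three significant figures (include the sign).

Dipole moment p = qd = (3.00×10⁻¹² C)(0.00182 m) = 5.46×10⁻¹⁵ C·m.
U = −p·E = −pE cosθ.
U = −(5.46×10⁻¹⁵)(2.16×10⁴)·cos45° = -8.339×10⁻¹¹ J.

U ≈ -8.34×10⁻¹¹ J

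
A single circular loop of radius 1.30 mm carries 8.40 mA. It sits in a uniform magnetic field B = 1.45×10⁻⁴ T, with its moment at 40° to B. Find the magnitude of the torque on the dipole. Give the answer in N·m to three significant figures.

τ ≈ 4.16×10⁻¹² N·m

Magnetic moment m = IA = Iπa² = (0.00840)·π·(0.00130)² = 4.46×10⁻⁸ A·m².
Torque on a magnetic dipole: τ = mB sinθ.
τ = (4.46×10⁻⁸)(1.45×10⁻⁴)·sin40° = 4.157×10⁻¹² N·m.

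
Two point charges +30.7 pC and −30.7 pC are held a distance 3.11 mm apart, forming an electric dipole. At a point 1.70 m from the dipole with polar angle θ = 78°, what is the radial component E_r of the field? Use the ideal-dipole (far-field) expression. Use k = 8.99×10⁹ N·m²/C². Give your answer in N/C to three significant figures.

E_r ≈ 7.26×10⁻⁵ N/C

Dipole moment p = qd = (3.07×10⁻¹¹ C)(0.00311 m) = 9.548×10⁻¹⁴ C·m.
For a dipole, E_r = (2kp cosθ)/r³.
kp/r³ = (8.99×10⁹)(9.548×10⁻¹⁴)/(1.70)³ = 1.747×10⁻⁴ N/C.
E_r = 2·1.747×10⁻⁴·cos78° = 7.265×10⁻⁵ N/C.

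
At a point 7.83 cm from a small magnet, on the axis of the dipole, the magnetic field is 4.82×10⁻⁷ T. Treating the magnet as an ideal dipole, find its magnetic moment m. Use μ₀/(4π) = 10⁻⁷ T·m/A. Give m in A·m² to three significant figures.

On axis B = (μ₀/4π)·2m/r³, so m = Br³·4π/(μ₀·2).
m = (4.82×10⁻⁷)·(0.0783)³ / (2·10⁻⁷) = 0.001157 A·m².

m ≈ 0.00116 A·m²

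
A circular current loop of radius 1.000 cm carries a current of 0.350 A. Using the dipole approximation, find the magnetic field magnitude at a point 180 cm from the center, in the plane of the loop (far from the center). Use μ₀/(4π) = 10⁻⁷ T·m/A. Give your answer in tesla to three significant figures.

B ≈ 1.89×10⁻¹² T

Magnetic moment m = IA = Iπa² = (0.350)·π·(0.0100)² = 1.10×10⁻⁴ A·m².
In the equatorial plane B = (μ₀/4π)·m/r³ (half the axial value).
B = (10⁻⁷)·(1.10×10⁻⁴) / (1.80)³ = 1.886×10⁻¹² T.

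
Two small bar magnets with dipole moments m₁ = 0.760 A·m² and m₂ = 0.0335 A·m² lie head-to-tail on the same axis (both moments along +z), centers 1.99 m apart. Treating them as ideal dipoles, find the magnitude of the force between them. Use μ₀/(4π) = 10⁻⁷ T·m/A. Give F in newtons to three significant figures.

F ≈ 9.74×10⁻¹⁰ N

On-axis B of dipole 1: B = (μ₀/4π)·2m₁/r³. Force on dipole 2: F = m₂·dB/dr.
dB/dr = −(μ₀/4π)·6m₁/r⁴, so |F| = (μ₀/4π)·6m₁m₂/r⁴.
F = 6(10⁻⁷)(0.760)(0.0335)/(1.99)⁴ = 9.741×10⁻¹⁰ N.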